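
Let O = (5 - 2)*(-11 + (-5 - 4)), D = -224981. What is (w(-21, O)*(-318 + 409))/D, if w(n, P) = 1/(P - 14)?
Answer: 91/16648594 ≈ 5.4659e-6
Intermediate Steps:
O = -60 (O = 3*(-11 - 9) = 3*(-20) = -60)
w(n, P) = 1/(-14 + P)
(w(-21, O)*(-318 + 409))/D = ((-318 + 409)/(-14 - 60))/(-224981) = (91/(-74))*(-1/224981) = -1/74*91*(-1/224981) = -91/74*(-1/224981) = 91/16648594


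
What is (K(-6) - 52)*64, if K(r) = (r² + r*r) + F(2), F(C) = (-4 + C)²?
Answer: 1536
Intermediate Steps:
K(r) = 4 + 2*r² (K(r) = (r² + r*r) + (-4 + 2)² = (r² + r²) + (-2)² = 2*r² + 4 = 4 + 2*r²)
(K(-6) - 52)*64 = ((4 + 2*(-6)²) - 52)*64 = ((4 + 2*36) - 52)*64 = ((4 + 72) - 52)*64 = (76 - 52)*64 = 24*64 = 1536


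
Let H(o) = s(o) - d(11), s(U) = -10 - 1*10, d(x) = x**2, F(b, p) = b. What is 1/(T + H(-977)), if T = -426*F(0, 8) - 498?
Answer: -1/639 ≈ -0.0015649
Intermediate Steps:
s(U) = -20 (s(U) = -10 - 10 = -20)
H(o) = -141 (H(o) = -20 - 1*11**2 = -20 - 1*121 = -20 - 121 = -141)
T = -498 (T = -426*0 - 498 = 0 - 498 = -498)
1/(T + H(-977)) = 1/(-498 - 141) = 1/(-639) = -1/639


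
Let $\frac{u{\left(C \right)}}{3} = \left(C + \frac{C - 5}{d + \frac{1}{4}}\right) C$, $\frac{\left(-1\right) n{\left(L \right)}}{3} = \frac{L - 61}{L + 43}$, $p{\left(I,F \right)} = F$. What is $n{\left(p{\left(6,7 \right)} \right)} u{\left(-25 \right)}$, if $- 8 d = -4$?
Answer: $15795$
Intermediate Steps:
$n{\left(L \right)} = - \frac{3 \left(-61 + L\right)}{43 + L}$ ($n{\left(L \right)} = - 3 \frac{L - 61}{L + 43} = - 3 \frac{-61 + L}{43 + L} = - \frac{3 \left(-61 + L\right)}{43 + L}$)
$d = \frac{1}{2}$ ($d = \left(- \frac{1}{8}\right) \left(-4\right) = \frac{1}{2} \approx 0.5$)
$u{\left(C \right)} = 3 C \left(- \frac{20}{3} + \frac{7 C}{3}\right)$ ($u{\left(C \right)} = 3 \left(C + \frac{C - 5}{\frac{1}{2} + \frac{1}{4}}\right) C = 3 \left(C + \frac{-5 + C}{\frac{1}{2} + \frac{1}{4}}\right) C = 3 \left(C + \frac{-5 + C}{\frac{3}{4}}\right) C = 3 \left(C + \left(-5 + C\right) \frac{4}{3}\right) C = 3 \left(C + \left(- \frac{20}{3} + \frac{4 C}{3}\right)\right) C = 3 \left(- \frac{20}{3} + \frac{7 C}{3}\right) C = 3 C \left(- \frac{20}{3} + \frac{7 C}{3}\right)$)
$n{\left(p{\left(6,7 \right)} \right)} u{\left(-25 \right)} = \frac{3 \left(61 - 7\right)}{43 + 7} \left(- 25 \left(-20 + 7 \left(-25\right)\right)\right) = \frac{3 \left(61 - 7\right)}{50} \left(- 25 \left(-20 - 175\right)\right) = 3 \cdot \frac{1}{50} \cdot 54 \left(\left(-25\right) \left(-195\right)\right) = \frac{81}{25} \cdot 4875 = 15795$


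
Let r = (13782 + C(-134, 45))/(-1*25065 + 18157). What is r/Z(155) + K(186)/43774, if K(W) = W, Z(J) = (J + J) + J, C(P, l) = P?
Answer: 5671/17576464785 ≈ 3.2265e-7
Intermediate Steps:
Z(J) = 3*J (Z(J) = 2*J + J = 3*J)
r = -3412/1727 (r = (13782 - 134)/(-1*25065 + 18157) = 13648/(-25065 + 18157) = 13648/(-6908) = 13648*(-1/6908) = -3412/1727 ≈ -1.9757)
r/Z(155) + K(186)/43774 = -3412/(1727*(3*155)) + 186/43774 = -3412/1727/465 + 186*(1/43774) = -3412/1727*1/465 + 93/21887 = -3412/803055 + 93/21887 = 5671/17576464785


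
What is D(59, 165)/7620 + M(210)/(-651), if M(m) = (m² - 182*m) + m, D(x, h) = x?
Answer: -2207971/236220 ≈ -9.3471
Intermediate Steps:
M(m) = m² - 181*m
D(59, 165)/7620 + M(210)/(-651) = 59/7620 + (210*(-181 + 210))/(-651) = 59*(1/7620) + (210*29)*(-1/651) = 59/7620 + 6090*(-1/651) = 59/7620 - 290/31 = -2207971/236220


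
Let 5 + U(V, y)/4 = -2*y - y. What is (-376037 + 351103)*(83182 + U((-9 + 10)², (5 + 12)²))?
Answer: -1987090196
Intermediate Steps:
U(V, y) = -20 - 12*y (U(V, y) = -20 + 4*(-2*y - y) = -20 + 4*(-3*y) = -20 - 12*y)
(-376037 + 351103)*(83182 + U((-9 + 10)², (5 + 12)²)) = (-376037 + 351103)*(83182 + (-20 - 12*(5 + 12)²)) = -24934*(83182 + (-20 - 12*17²)) = -24934*(83182 + (-20 - 12*289)) = -24934*(83182 + (-20 - 3468)) = -24934*(83182 - 3488) = -24934*79694 = -1987090196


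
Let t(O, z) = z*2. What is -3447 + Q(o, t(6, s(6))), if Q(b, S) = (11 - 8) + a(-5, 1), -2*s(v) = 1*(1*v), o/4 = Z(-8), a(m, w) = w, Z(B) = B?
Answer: -3443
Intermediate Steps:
o = -32 (o = 4*(-8) = -32)
s(v) = -v/2 (s(v) = -1*v/2 = -v/2)
t(O, z) = 2*z
Q(b, S) = 4 (Q(b, S) = (11 - 8) + 1 = 3 + 1 = 4)
-3447 + Q(o, t(6, s(6))) = -3447 + 4 = -3443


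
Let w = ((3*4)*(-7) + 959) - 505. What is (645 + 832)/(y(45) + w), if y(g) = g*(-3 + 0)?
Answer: 1477/235 ≈ 6.2851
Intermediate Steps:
y(g) = -3*g (y(g) = g*(-3) = -3*g)
w = 370 (w = (12*(-7) + 959) - 505 = (-84 + 959) - 505 = 875 - 505 = 370)
(645 + 832)/(y(45) + w) = (645 + 832)/(-3*45 + 370) = 1477/(-135 + 370) = 1477/235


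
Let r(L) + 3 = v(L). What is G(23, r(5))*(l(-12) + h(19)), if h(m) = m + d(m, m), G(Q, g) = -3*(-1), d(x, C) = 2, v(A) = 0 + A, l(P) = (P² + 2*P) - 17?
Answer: 372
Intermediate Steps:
l(P) = -17 + P² + 2*P
v(A) = A
r(L) = -3 + L
G(Q, g) = 3
h(m) = 2 + m (h(m) = m + 2 = 2 + m)
G(23, r(5))*(l(-12) + h(19)) = 3*((-17 + (-12)² + 2*(-12)) + (2 + 19)) = 3*((-17 + 144 - 24) + 21) = 3*(103 + 21) = 3*124 = 372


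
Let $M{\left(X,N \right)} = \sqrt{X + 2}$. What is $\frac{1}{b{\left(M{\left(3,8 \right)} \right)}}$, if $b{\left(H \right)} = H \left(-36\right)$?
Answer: $- \frac{\sqrt{5}}{180} \approx -0.012423$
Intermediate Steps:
$M{\left(X,N \right)} = \sqrt{2 + X}$
$b{\left(H \right)} = - 36 H$
$\frac{1}{b{\left(M{\left(3,8 \right)} \right)}} = \frac{1}{\left(-36\right) \sqrt{2 + 3}} = \frac{1}{\left(-36\right) \sqrt{5}} = - \frac{\sqrt{5}}{180}$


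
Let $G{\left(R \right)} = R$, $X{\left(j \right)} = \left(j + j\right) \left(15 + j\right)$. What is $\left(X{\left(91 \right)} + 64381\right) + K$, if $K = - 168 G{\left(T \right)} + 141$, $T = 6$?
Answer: $82806$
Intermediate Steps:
$X{\left(j \right)} = 2 j \left(15 + j\right)$
$K = -867$ ($K = \left(-168\right) 6 + 141 = -1008 + 141 = -867$)
$\left(X{\left(91 \right)} + 64381\right) + K = \left(2 \cdot 91 \left(15 + 91\right) + 64381\right) - 867 = \left(2 \cdot 91 \cdot 106 + 64381\right) - 867 = \left(19292 + 64381\right) - 867 = 83673 - 867 = 82806$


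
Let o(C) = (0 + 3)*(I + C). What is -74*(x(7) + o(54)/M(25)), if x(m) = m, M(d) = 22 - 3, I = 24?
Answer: -27158/19 ≈ -1429.4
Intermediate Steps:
o(C) = 72 + 3*C (o(C) = (0 + 3)*(24 + C) = 3*(24 + C) = 72 + 3*C)
M(d) = 19
-74*(x(7) + o(54)/M(25)) = -74*(7 + (72 + 3*54)/19) = -74*(7 + (72 + 162)*(1/19)) = -74*(7 + 234*(1/19)) = -74*(7 + 234/19) = -74*367/19 = -27158/19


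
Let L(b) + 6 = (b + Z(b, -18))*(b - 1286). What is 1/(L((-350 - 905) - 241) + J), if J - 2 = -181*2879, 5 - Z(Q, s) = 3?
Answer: 1/3635205 ≈ 2.7509e-7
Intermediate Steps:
Z(Q, s) = 2 (Z(Q, s) = 5 - 1*3 = 5 - 3 = 2)
L(b) = -6 + (-1286 + b)*(2 + b) (L(b) = -6 + (b + 2)*(b - 1286) = -6 + (2 + b)*(-1286 + b) = -6 + (-1286 + b)*(2 + b))
J = -521097 (J = 2 - 181*2879 = 2 - 521099 = -521097)
1/(L((-350 - 905) - 241) + J) = 1/((-2578 + ((-350 - 905) - 241)**2 - 1284*((-350 - 905) - 241)) - 521097) = 1/((-2578 + (-1255 - 241)**2 - 1284*(-1255 - 241)) - 521097) = 1/((-2578 + (-1496)**2 - 1284*(-1496)) - 521097) = 1/((-2578 + 2238016 + 1920864) - 521097) = 1/(4156302 - 521097) = 1/3635205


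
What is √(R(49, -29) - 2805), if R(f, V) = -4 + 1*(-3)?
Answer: 2*I*√703 ≈ 53.028*I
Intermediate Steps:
R(f, V) = -7 (R(f, V) = -4 - 3 = -7)
√(R(49, -29) - 2805) = √(-7 - 2805) = √(-2812) = 2*I*√703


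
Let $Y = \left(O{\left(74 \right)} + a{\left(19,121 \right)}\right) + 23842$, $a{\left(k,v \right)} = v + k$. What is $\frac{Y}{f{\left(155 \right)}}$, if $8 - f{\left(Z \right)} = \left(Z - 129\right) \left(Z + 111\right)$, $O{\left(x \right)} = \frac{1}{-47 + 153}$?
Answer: $- \frac{2542093}{732248} \approx -3.4716$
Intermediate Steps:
$a{\left(k,v \right)} = k + v$
$O{\left(x \right)} = \frac{1}{106}$
$f{\left(Z \right)} = 8 - \left(-129 + Z\right) \left(111 + Z\right)$ ($f{\left(Z \right)} = 8 - \left(Z - 129\right) \left(Z + 111\right) = 8 - \left(-129 + Z\right) \left(111 + Z\right)$)
$Y = \frac{2542093}{106}$ ($Y = \left(\frac{1}{106} + \left(19 + 121\right)\right) + 23842 = \left(\frac{1}{106} + 140\right) + 23842 = \frac{14841}{106} + 23842 = \frac{2542093}{106} \approx 23982.0$)
$\frac{Y}{f{\left(155 \right)}} = \frac{2542093}{106 \left(14327 - 155^{2} + 18 \cdot 155\right)} = \frac{2542093}{106 \left(14327 - 24025 + 2790\right)} = \frac{2542093}{106 \left(-6908\right)} = \frac{2542093}{106} \left(- \frac{1}{6908}\right) = - \frac{2542093}{732248}$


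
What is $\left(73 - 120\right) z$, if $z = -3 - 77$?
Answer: $3760$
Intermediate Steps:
$z = -80$
$\left(73 - 120\right) z = \left(73 - 120\right) \left(-80\right) = \left(-47\right) \left(-80\right) = 3760$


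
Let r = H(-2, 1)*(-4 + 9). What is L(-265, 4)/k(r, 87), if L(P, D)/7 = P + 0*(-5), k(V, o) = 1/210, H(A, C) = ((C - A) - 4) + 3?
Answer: -389550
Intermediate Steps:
H(A, C) = -1 + C - A (H(A, C) = (-4 + C - A) + 3 = -1 + C - A)
r = 10 (r = (-1 + 1 - 1*(-2))*(-4 + 9) = (-1 + 1 + 2)*5 = 2*5 = 10)
k(V, o) = 1/210
L(P, D) = 7*P (L(P, D) = 7*(P + 0*(-5)) = 7*(P + 0) = 7*P)
L(-265, 4)/k(r, 87) = (7*(-265))/(1/210) = -1855*210 = -389550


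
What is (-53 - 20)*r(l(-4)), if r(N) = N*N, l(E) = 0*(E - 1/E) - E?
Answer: -1168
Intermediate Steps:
l(E) = -E (l(E) = 0 - E = -E)
r(N) = N²
(-53 - 20)*r(l(-4)) = (-53 - 20)*(-1*(-4))² = -73*4² = -73*16 = -1168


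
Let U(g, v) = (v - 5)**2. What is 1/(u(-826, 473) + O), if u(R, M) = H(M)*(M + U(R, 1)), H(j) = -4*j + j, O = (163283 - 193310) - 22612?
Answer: -1/746530 ≈ -1.3395e-6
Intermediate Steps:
U(g, v) = (-5 + v)**2
O = -52639 (O = -30027 - 22612 = -52639)
H(j) = -3*j
u(R, M) = -3*M*(16 + M) (u(R, M) = (-3*M)*(M + (-5 + 1)**2) = (-3*M)*(M + (-4)**2) = (-3*M)*(M + 16) = (-3*M)*(16 + M) = -3*M*(16 + M))
1/(u(-826, 473) + O) = 1/(-3*473*(16 + 473) - 52639) = 1/(-3*473*489 - 52639) = 1/(-693891 - 52639) = 1/(-746530) = -1/746530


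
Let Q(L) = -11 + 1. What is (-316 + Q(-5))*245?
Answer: -79870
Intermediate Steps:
Q(L) = -10
(-316 + Q(-5))*245 = (-316 - 10)*245 = -326*245 = -79870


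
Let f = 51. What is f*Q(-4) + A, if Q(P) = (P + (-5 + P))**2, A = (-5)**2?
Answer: 8644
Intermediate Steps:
A = 25
Q(P) = (-5 + 2*P)**2
f*Q(-4) + A = 51*(-5 + 2*(-4))**2 + 25 = 51*(-5 - 8)**2 + 25 = 51*(-13)**2 + 25 = 51*169 + 25 = 8619 + 25 = 8644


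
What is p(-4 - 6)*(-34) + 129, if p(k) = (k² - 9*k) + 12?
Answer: -6739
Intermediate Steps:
p(k) = 12 + k² - 9*k
p(-4 - 6)*(-34) + 129 = (12 + (-4 - 6)² - 9*(-4 - 6))*(-34) + 129 = (12 + (-10)² - 9*(-10))*(-34) + 129 = (12 + 100 + 90)*(-34) + 129 = 202*(-34) + 129 = -6868 + 129 = -6739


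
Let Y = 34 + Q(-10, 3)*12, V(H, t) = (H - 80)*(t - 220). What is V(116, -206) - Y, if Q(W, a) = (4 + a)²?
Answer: -15958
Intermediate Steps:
V(H, t) = (-220 + t)*(-80 + H) (V(H, t) = (-80 + H)*(-220 + t) = (-220 + t)*(-80 + H))
Y = 622 (Y = 34 + (4 + 3)²*12 = 34 + 7²*12 = 34 + 49*12 = 34 + 588 = 622)
V(116, -206) - Y = (17600 - 220*116 - 80*(-206) + 116*(-206)) - 1*622 = (17600 - 25520 + 16480 - 23896) - 622 = -15336 - 622 = -15958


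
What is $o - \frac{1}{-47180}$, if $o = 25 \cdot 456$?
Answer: $\frac{537852001}{47180} \approx 11400.0$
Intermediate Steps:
$o = 11400$
$o - \frac{1}{-47180} = 11400 - \frac{1}{-47180} = 11400 - - \frac{1}{47180} = 11400 + \frac{1}{47180} = \frac{537852001}{47180}$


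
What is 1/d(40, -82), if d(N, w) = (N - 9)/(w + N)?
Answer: -42/31 ≈ -1.3548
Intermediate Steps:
d(N, w) = (-9 + N)/(N + w)
1/d(40, -82) = 1/((-9 + 40)/(40 - 82)) = 1/(31/(-42)) = 1/(-1/42*31) = 1/(-31/42) = -42/31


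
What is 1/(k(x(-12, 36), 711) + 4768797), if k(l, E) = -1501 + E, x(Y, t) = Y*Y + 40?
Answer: 1/4768007 ≈ 2.0973e-7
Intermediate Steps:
x(Y, t) = 40 + Y² (x(Y, t) = Y² + 40 = 40 + Y²)
1/(k(x(-12, 36), 711) + 4768797) = 1/((-1501 + 711) + 4768797) = 1/(-790 + 4768797) = 1/4768007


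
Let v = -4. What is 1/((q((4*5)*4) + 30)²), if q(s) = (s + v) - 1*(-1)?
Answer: 1/11449 ≈ 8.7344e-5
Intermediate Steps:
q(s) = -3 + s (q(s) = (s - 4) - 1*(-1) = (-4 + s) + 1 = -3 + s)
1/((q((4*5)*4) + 30)²) = 1/(((-3 + (4*5)*4) + 30)²) = 1/(((-3 + 20*4) + 30)²) = 1/(((-3 + 80) + 30)²) = 1/((77 + 30)²) = 1/(107²) = 1/11449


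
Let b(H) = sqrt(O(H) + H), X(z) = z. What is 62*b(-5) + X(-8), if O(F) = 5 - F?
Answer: -8 + 62*sqrt(5) ≈ 130.64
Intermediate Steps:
b(H) = sqrt(5) (b(H) = sqrt((5 - H) + H) = sqrt(5))
62*b(-5) + X(-8) = 62*sqrt(5) - 8 = -8 + 62*sqrt(5)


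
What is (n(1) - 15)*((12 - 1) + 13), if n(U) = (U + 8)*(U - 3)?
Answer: -792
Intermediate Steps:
n(U) = (-3 + U)*(8 + U) (n(U) = (8 + U)*(-3 + U) = (-3 + U)*(8 + U))
(n(1) - 15)*((12 - 1) + 13) = ((-24 + 1**2 + 5*1) - 15)*((12 - 1) + 13) = ((-24 + 1 + 5) - 15)*(11 + 13) = (-18 - 15)*24 = -33*24 = -792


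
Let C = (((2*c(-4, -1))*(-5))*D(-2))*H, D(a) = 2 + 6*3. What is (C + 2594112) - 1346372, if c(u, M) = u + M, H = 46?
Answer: 1293740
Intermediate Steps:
c(u, M) = M + u
D(a) = 20 (D(a) = 2 + 18 = 20)
C = 46000 (C = (((2*(-1 - 4))*(-5))*20)*46 = (((2*(-5))*(-5))*20)*46 = (-10*(-5)*20)*46 = (50*20)*46 = 1000*46 = 46000)
(C + 2594112) - 1346372 = (46000 + 2594112) - 1346372 = 2640112 - 1346372 = 1293740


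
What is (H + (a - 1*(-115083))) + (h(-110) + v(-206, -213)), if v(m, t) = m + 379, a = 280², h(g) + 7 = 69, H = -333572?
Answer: -139854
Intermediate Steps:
h(g) = 62 (h(g) = -7 + 69 = 62)
a = 78400
v(m, t) = 379 + m
(H + (a - 1*(-115083))) + (h(-110) + v(-206, -213)) = (-333572 + (78400 - 1*(-115083))) + (62 + (379 - 206)) = (-333572 + (78400 + 115083)) + (62 + 173) = (-333572 + 193483) + 235 = -140089 + 235 = -139854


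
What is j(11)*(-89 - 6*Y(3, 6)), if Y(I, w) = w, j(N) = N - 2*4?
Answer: -375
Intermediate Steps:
j(N) = -8 + N (j(N) = N - 1*8 = N - 8 = -8 + N)
j(11)*(-89 - 6*Y(3, 6)) = (-8 + 11)*(-89 - 6*6) = 3*(-89 - 36) = 3*(-125) = -375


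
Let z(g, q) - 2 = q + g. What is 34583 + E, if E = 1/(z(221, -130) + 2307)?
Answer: 82999201/2400 ≈ 34583.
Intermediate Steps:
z(g, q) = 2 + g + q (z(g, q) = 2 + (q + g) = 2 + (g + q) = 2 + g + q)
E = 1/2400 (E = 1/((2 + 221 - 130) + 2307) = 1/(93 + 2307) = 1/2400 ≈ 0.00041667)
34583 + E = 34583 + 1/2400 = 82999201/2400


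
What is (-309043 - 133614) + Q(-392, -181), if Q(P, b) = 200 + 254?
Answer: -442203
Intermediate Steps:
Q(P, b) = 454
(-309043 - 133614) + Q(-392, -181) = (-309043 - 133614) + 454 = -442657 + 454 = -442203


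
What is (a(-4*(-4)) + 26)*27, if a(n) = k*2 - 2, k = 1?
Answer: 702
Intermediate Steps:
a(n) = 0 (a(n) = 1*2 - 2 = 2 - 2 = 0)
(a(-4*(-4)) + 26)*27 = (0 + 26)*27 = 26*27 = 702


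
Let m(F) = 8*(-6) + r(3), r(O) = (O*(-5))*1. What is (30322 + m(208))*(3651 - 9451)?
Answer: -175502200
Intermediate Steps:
r(O) = -5*O (r(O) = -5*O*1 = -5*O)
m(F) = -63 (m(F) = 8*(-6) - 5*3 = -48 - 15 = -63)
(30322 + m(208))*(3651 - 9451) = (30322 - 63)*(3651 - 9451) = 30259*(-5800) = -175502200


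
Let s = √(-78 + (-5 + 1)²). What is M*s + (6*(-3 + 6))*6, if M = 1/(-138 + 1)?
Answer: 108 - I*√62/137 ≈ 108.0 - 0.057474*I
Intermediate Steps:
M = -1/137 (M = 1/(-137) = -1/137 ≈ -0.0072993)
s = I*√62 (s = √(-78 + (-4)²) = √(-78 + 16) = √(-62) = I*√62 ≈ 7.874*I)
M*s + (6*(-3 + 6))*6 = -I*√62/137 + (6*(-3 + 6))*6 = -I*√62/137 + (6*3)*6 = -I*√62/137 + 18*6 = -I*√62/137 + 108 = 108 - I*√62/137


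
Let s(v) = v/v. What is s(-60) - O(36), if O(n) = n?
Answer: -35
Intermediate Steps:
s(v) = 1
s(-60) - O(36) = 1 - 1*36 = 1 - 36 = -35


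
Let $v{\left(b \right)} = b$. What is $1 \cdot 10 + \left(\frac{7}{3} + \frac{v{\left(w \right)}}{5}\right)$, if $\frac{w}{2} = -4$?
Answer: $\frac{161}{15} \approx 10.733$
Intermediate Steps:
$w = -8$ ($w = 2 \left(-4\right) = -8$)
$1 \cdot 10 + \left(\frac{7}{3} + \frac{v{\left(w \right)}}{5}\right) = 1 \cdot 10 + \left(\frac{7}{3} - \frac{8}{5}\right) = 10 + \left(7 \cdot \frac{1}{3} - \frac{8}{5}\right) = 10 + \left(\frac{7}{3} - \frac{8}{5}\right) = 10 + \frac{11}{15} = \frac{161}{15}$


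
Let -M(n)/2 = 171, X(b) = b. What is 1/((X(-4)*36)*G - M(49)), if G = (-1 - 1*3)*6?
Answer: 1/3798 ≈ 0.00026330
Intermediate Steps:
G = -24 (G = (-1 - 3)*6 = -4*6 = -24)
M(n) = -342 (M(n) = -2*171 = -342)
1/((X(-4)*36)*G - M(49)) = 1/(-4*36*(-24) - 1*(-342)) = 1/(-144*(-24) + 342) = 1/(3456 + 342) = 1/3798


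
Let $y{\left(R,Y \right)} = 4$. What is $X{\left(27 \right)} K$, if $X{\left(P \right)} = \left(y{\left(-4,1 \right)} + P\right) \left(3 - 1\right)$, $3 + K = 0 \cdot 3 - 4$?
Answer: $-434$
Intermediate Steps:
$K = -7$ ($K = -3 + \left(0 \cdot 3 - 4\right) = -3 + \left(0 - 4\right) = -3 - 4 = -7$)
$X{\left(P \right)} = 8 + 2 P$ ($X{\left(P \right)} = \left(4 + P\right) \left(3 - 1\right) = \left(4 + P\right) 2 = 8 + 2 P$)
$X{\left(27 \right)} K = \left(8 + 2 \cdot 27\right) \left(-7\right) = \left(8 + 54\right) \left(-7\right) = 62 \left(-7\right) = -434$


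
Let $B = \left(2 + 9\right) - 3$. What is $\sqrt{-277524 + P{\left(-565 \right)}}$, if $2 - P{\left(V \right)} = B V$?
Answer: $i \sqrt{273002} \approx 522.5 i$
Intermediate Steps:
$B = 8$ ($B = 11 - 3 = 8$)
$P{\left(V \right)} = 2 - 8 V$
$\sqrt{-277524 + P{\left(-565 \right)}} = \sqrt{-277524 + \left(2 - -4520\right)} = \sqrt{-277524 + \left(2 + 4520\right)} = \sqrt{-277524 + 4522} = \sqrt{-273002} = i \sqrt{273002}$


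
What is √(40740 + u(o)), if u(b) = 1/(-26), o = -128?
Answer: √27540214/26 ≈ 201.84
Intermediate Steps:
u(b) = -1/26
√(40740 + u(o)) = √(40740 - 1/26) = √(1059239/26) = √27540214/26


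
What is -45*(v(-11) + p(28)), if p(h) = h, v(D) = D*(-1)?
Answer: -1755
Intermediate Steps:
v(D) = -D
-45*(v(-11) + p(28)) = -45*(-1*(-11) + 28) = -45*(11 + 28) = -45*39 = -1755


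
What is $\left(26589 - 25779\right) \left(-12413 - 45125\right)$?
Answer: $-46605780$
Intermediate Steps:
$\left(26589 - 25779\right) \left(-12413 - 45125\right) = 810 \left(-57538\right) = -46605780$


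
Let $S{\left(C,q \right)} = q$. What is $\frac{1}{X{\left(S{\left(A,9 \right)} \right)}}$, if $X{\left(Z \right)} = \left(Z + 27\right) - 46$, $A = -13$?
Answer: $- \frac{1}{10} \approx -0.1$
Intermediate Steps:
$X{\left(Z \right)} = -19 + Z$ ($X{\left(Z \right)} = \left(27 + Z\right) - 46 = -19 + Z$)
$\frac{1}{X{\left(S{\left(A,9 \right)} \right)}} = \frac{1}{-19 + 9} = \frac{1}{-10} = - \frac{1}{10}$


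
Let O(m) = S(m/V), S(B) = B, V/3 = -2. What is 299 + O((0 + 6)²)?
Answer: 293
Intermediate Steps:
V = -6 (V = 3*(-2) = -6)
O(m) = -m/6 (O(m) = m/(-6) = m*(-⅙) = -m/6)
299 + O((0 + 6)²) = 299 - (0 + 6)²/6 = 299 - ⅙*6² = 299 - ⅙*36 = 299 - 6 = 293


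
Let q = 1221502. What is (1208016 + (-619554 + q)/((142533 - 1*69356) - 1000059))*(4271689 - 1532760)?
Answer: 1533372534549810178/463441 ≈ 3.3087e+12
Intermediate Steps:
(1208016 + (-619554 + q)/((142533 - 1*69356) - 1000059))*(4271689 - 1532760) = (1208016 + (-619554 + 1221502)/((142533 - 1*69356) - 1000059))*(4271689 - 1532760) = (1208016 + 601948/((142533 - 69356) - 1000059))*2738929 = (1208016 + 601948/(73177 - 1000059))*2738929 = (1208016 + 601948/(-926882))*2738929 = (1208016 + 601948*(-1/926882))*2738929 = (1208016 - 300974/463441)*2738929 = (559843842082/463441)*2738929 = 1533372534549810178/463441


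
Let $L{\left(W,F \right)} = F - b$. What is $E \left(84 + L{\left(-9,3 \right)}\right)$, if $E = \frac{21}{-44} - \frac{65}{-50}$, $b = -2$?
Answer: $\frac{16109}{220} \approx 73.223$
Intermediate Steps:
$L{\left(W,F \right)} = 2 + F$ ($L{\left(W,F \right)} = F - -2 = F + 2 = 2 + F$)
$E = \frac{181}{220}$ ($E = 21 \left(- \frac{1}{44}\right) - - \frac{13}{10} = - \frac{21}{44} + \frac{13}{10} = \frac{181}{220} \approx 0.82273$)
$E \left(84 + L{\left(-9,3 \right)}\right) = \frac{181 \left(84 + \left(2 + 3\right)\right)}{220} = \frac{181 \left(84 + 5\right)}{220} = \frac{181}{220} \cdot 89 = \frac{16109}{220}$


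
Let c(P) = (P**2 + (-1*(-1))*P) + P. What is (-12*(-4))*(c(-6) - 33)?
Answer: -432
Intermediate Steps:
c(P) = P**2 + 2*P (c(P) = (P**2 + 1*P) + P = (P**2 + P) + P = (P + P**2) + P = P**2 + 2*P)
(-12*(-4))*(c(-6) - 33) = (-12*(-4))*(-6*(2 - 6) - 33) = 48*(-6*(-4) - 33) = 48*(24 - 33) = 48*(-9) = -432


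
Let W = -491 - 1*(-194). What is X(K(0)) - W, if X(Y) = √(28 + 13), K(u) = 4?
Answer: 297 + √41 ≈ 303.40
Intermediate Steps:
X(Y) = √41
W = -297 (W = -491 + 194 = -297)
X(K(0)) - W = √41 - 1*(-297) = √41 + 297 = 297 + √41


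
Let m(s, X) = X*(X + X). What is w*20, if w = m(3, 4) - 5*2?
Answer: 440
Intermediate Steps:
m(s, X) = 2*X² (m(s, X) = X*(2*X) = 2*X²)
w = 22 (w = 2*4² - 5*2 = 2*16 - 10 = 32 - 10 = 22)
w*20 = 22*20 = 440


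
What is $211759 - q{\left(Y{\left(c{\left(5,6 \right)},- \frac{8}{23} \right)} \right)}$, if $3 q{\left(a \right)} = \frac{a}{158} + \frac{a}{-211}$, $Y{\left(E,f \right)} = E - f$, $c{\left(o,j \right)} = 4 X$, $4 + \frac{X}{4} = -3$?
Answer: $\frac{81185670417}{383387} \approx 2.1176 \cdot 10^{5}$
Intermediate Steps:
$X = -28$ ($X = -16 + 4 \left(-3\right) = -16 - 12 = -28$)
$c{\left(o,j \right)} = -112$ ($c{\left(o,j \right)} = 4 \left(-28\right) = -112$)
$q{\left(a \right)} = \frac{53 a}{100014}$ ($q{\left(a \right)} = \frac{\frac{a}{158} + \frac{a}{-211}}{3} = \frac{a \frac{1}{158} + a \left(- \frac{1}{211}\right)}{3} = \frac{\frac{a}{158} - \frac{a}{211}}{3} = \frac{\frac{53}{33338} a}{3} = \frac{53 a}{100014}$)
$211759 - q{\left(Y{\left(c{\left(5,6 \right)},- \frac{8}{23} \right)} \right)} = 211759 - \frac{53 \left(-112 - - \frac{8}{23}\right)}{100014} = 211759 - \frac{53 \left(-112 + \frac{8}{23}\right)}{100014} = 211759 - \frac{53}{100014} \left(- \frac{2568}{23}\right) = 211759 - - \frac{22684}{383387} = 211759 + \frac{22684}{383387} = \frac{81185670417}{383387}$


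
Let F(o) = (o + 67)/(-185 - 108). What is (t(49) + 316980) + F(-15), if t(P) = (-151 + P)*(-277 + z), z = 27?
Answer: 100346588/293 ≈ 3.4248e+5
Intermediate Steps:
t(P) = 37750 - 250*P (t(P) = (-151 + P)*(-277 + 27) = (-151 + P)*(-250) = 37750 - 250*P)
F(o) = -67/293 - o/293 (F(o) = (67 + o)/(-293) = (67 + o)*(-1/293) = -67/293 - o/293)
(t(49) + 316980) + F(-15) = ((37750 - 250*49) + 316980) + (-67/293 - 1/293*(-15)) = ((37750 - 12250) + 316980) + (-67/293 + 15/293) = (25500 + 316980) - 52/293 = 342480 - 52/293 = 100346588/293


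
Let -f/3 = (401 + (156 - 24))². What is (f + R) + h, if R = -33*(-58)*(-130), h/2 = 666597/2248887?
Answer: -825406302325/749629 ≈ -1.1011e+6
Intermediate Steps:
h = 444398/749629 (h = 2*(666597/2248887) = 2*(666597*(1/2248887)) = 2*(222199/749629) = 444398/749629 ≈ 0.59282)
R = -248820 (R = -(-1914)*(-130) = -1*248820 = -248820)
f = -852267 (f = -3*(401 + (156 - 24))² = -3*(401 + 132)² = -3*533² = -3*284089 = -852267)
(f + R) + h = (-852267 - 248820) + 444398/749629 = -1101087 + 444398/749629 = -825406302325/749629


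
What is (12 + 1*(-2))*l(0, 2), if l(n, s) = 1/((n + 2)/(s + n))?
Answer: 10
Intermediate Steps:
l(n, s) = (n + s)/(2 + n) (l(n, s) = 1/((2 + n)/(n + s)) = (n + s)/(2 + n))
(12 + 1*(-2))*l(0, 2) = (12 + 1*(-2))*((0 + 2)/(2 + 0)) = (12 - 2)*(2/2) = 10*((1/2)*2) = 10*1 = 10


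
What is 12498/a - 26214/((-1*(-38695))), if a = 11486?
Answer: 91258053/222225385 ≈ 0.41066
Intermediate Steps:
12498/a - 26214/((-1*(-38695))) = 12498/11486 - 26214/((-1*(-38695))) = 12498*(1/11486) - 26214/38695 = 6249/5743 - 26214*1/38695 = 6249/5743 - 26214/38695 = 91258053/222225385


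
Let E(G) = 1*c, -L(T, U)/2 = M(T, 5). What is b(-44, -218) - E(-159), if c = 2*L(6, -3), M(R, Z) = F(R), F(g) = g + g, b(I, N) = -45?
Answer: 3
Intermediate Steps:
F(g) = 2*g
M(R, Z) = 2*R
L(T, U) = -4*T
c = -48 (c = 2*(-4*6) = 2*(-24) = -48)
E(G) = -48 (E(G) = 1*(-48) = -48)
b(-44, -218) - E(-159) = -45 - 1*(-48) = -45 + 48 = 3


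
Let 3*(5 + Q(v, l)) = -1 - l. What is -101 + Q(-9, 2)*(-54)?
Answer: 223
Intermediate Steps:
Q(v, l) = -16/3 - l/3 (Q(v, l) = -5 + (-1 - l)/3 = -5 + (-⅓ - l/3) = -16/3 - l/3)
-101 + Q(-9, 2)*(-54) = -101 + (-16/3 - ⅓*2)*(-54) = -101 + (-16/3 - ⅔)*(-54) = -101 - 6*(-54) = -101 + 324 = 223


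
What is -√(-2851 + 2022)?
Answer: -I*√829 ≈ -28.792*I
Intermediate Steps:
-√(-2851 + 2022) = -√(-829) = -I*√829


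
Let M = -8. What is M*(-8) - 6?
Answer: 58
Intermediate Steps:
M*(-8) - 6 = -8*(-8) - 6 = 64 - 6 = 58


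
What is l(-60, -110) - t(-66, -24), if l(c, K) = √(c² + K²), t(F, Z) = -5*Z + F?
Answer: -54 + 10*√157 ≈ 71.300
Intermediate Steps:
t(F, Z) = F - 5*Z
l(c, K) = √(K² + c²)
l(-60, -110) - t(-66, -24) = √((-110)² + (-60)²) - (-66 - 5*(-24)) = √(12100 + 3600) - (-66 + 120) = √15700 - 1*54 = 10*√157 - 54 = -54 + 10*√157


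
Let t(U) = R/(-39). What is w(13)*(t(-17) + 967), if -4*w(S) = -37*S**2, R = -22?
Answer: 18150535/12 ≈ 1.5125e+6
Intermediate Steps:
w(S) = 37*S**2/4 (w(S) = -(-37)*S**2/4 = 37*S**2/4)
t(U) = 22/39 (t(U) = -22/(-39) = -22*(-1/39) = 22/39)
w(13)*(t(-17) + 967) = ((37/4)*13**2)*(22/39 + 967) = ((37/4)*169)*(37735/39) = (6253/4)*(37735/39) = 18150535/12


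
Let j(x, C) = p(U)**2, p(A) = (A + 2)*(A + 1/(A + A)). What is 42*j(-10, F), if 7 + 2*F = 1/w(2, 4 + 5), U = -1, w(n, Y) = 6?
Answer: 189/2 ≈ 94.500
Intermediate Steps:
p(A) = (2 + A)*(A + 1/(2*A))
F = -41/12 (F = -7/2 + (1/2)/6 = -7/2 + (1/2)*(1/6) = -7/2 + 1/12 = -41/12 ≈ -3.4167)
j(x, C) = 9/4 (j(x, C) = (1/2 + 1/(-1) + (-1)**2 + 2*(-1))**2 = (1/2 - 1 + 1 - 2)**2 = (-3/2)**2 = 9/4)
42*j(-10, F) = 42*(9/4) = 189/2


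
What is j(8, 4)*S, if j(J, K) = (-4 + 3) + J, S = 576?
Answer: 4032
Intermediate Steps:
j(J, K) = -1 + J
j(8, 4)*S = (-1 + 8)*576 = 7*576 = 4032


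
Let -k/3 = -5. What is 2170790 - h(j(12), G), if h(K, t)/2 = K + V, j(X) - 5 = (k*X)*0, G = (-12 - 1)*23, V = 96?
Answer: 2170588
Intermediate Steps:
k = 15 (k = -3*(-5) = 15)
G = -299 (G = -13*23 = -299)
j(X) = 5 (j(X) = 5 + (15*X)*0 = 5 + 0 = 5)
h(K, t) = 192 + 2*K (h(K, t) = 2*(K + 96) = 2*(96 + K) = 192 + 2*K)
2170790 - h(j(12), G) = 2170790 - (192 + 2*5) = 2170790 - (192 + 10) = 2170790 - 1*202 = 2170790 - 202 = 2170588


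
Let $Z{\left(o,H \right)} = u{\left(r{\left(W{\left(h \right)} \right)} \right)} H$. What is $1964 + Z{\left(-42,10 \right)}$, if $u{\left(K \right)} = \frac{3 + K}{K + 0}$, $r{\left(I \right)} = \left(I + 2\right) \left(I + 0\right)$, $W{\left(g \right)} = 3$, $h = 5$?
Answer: $1976$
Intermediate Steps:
$r{\left(I \right)} = I \left(2 + I\right)$ ($r{\left(I \right)} = \left(2 + I\right) I = I \left(2 + I\right)$)
$u{\left(K \right)} = \frac{3 + K}{K}$
$Z{\left(o,H \right)} = \frac{6 H}{5}$ ($Z{\left(o,H \right)} = \frac{3 + 3 \left(2 + 3\right)}{3 \left(2 + 3\right)} H = \frac{3 + 3 \cdot 5}{3 \cdot 5} H = \frac{3 + 15}{15} H = \frac{1}{15} \cdot 18 H = \frac{6 H}{5}$)
$1964 + Z{\left(-42,10 \right)} = 1964 + \frac{6}{5} \cdot 10 = 1964 + 12 = 1976$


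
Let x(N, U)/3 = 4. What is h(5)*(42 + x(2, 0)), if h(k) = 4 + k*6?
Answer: 1836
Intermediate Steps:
x(N, U) = 12 (x(N, U) = 3*4 = 12)
h(k) = 4 + 6*k
h(5)*(42 + x(2, 0)) = (4 + 6*5)*(42 + 12) = (4 + 30)*54 = 34*54 = 1836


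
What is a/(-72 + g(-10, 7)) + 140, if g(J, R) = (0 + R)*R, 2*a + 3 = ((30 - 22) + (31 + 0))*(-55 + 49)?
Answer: 6677/46 ≈ 145.15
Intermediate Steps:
a = -237/2 (a = -3/2 + (((30 - 22) + (31 + 0))*(-55 + 49))/2 = -3/2 + ((8 + 31)*(-6))/2 = -3/2 + (39*(-6))/2 = -3/2 + (½)*(-234) = -3/2 - 117 = -237/2 ≈ -118.50)
g(J, R) = R² (g(J, R) = R*R = R²)
a/(-72 + g(-10, 7)) + 140 = -237/(2*(-72 + 7²)) + 140 = -237/(2*(-72 + 49)) + 140 = -237/2/(-23) + 140 = -237/2*(-1/23) + 140 = 237/46 + 140 = 6677/46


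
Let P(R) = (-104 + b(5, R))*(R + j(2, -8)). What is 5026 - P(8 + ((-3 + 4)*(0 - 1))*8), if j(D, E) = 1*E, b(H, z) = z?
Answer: 4194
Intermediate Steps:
j(D, E) = E
P(R) = (-104 + R)*(-8 + R) (P(R) = (-104 + R)*(R - 8) = (-104 + R)*(-8 + R))
5026 - P(8 + ((-3 + 4)*(0 - 1))*8) = 5026 - (832 + (8 + ((-3 + 4)*(0 - 1))*8)² - 112*(8 + ((-3 + 4)*(0 - 1))*8)) = 5026 - (832 + (8 + (1*(-1))*8)² - 112*(8 + (1*(-1))*8)) = 5026 - (832 + (8 - 1*8)² - 112*(8 - 1*8)) = 5026 - (832 + (8 - 8)² - 112*(8 - 8)) = 5026 - (832 + 0² - 112*0) = 5026 - (832 + 0 + 0) = 5026 - 1*832 = 5026 - 832 = 4194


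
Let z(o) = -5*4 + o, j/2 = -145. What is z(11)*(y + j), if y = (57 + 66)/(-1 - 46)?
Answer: 123777/47 ≈ 2633.6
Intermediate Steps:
j = -290 (j = 2*(-145) = -290)
z(o) = -20 + o
y = -123/47 (y = 123/(-47) = 123*(-1/47) = -123/47 ≈ -2.6170)
z(11)*(y + j) = (-20 + 11)*(-123/47 - 290) = -9*(-13753/47) = 123777/47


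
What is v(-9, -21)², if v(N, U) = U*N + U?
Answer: 28224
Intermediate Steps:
v(N, U) = U + N*U (v(N, U) = N*U + U = U + N*U)
v(-9, -21)² = (-21*(1 - 9))² = (-21*(-8))² = 168² = 28224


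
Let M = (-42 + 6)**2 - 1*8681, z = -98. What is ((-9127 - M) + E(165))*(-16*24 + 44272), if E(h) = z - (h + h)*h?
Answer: -2470455520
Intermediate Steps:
M = -7385 (M = (-36)**2 - 8681 = 1296 - 8681 = -7385)
E(h) = -98 - 2*h**2 (E(h) = -98 - (h + h)*h = -98 - 2*h*h = -98 - 2*h**2)
((-9127 - M) + E(165))*(-16*24 + 44272) = ((-9127 - 1*(-7385)) + (-98 - 2*165**2))*(-16*24 + 44272) = ((-9127 + 7385) + (-98 - 2*27225))*(-384 + 44272) = (-1742 + (-98 - 54450))*43888 = (-1742 - 54548)*43888 = -56290*43888 = -2470455520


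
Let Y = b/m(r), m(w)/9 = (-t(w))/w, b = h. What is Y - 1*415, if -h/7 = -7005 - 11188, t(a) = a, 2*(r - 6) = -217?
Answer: -131086/9 ≈ -14565.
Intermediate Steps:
r = -205/2 (r = 6 + (1/2)*(-217) = 6 - 217/2 = -205/2 ≈ -102.50)
h = 127351 (h = -7*(-7005 - 11188) = -7*(-18193) = 127351)
b = 127351
m(w) = -9 (m(w) = 9*((-w)/w) = 9*(-1) = -9)
Y = -127351/9 (Y = 127351/(-9) = 127351*(-1/9) = -127351/9 ≈ -14150.)
Y - 1*415 = -127351/9 - 1*415 = -127351/9 - 415 = -131086/9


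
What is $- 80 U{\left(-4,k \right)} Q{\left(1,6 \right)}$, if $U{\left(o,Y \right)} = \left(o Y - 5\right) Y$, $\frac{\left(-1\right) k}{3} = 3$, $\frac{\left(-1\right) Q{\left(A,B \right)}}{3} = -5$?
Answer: $334800$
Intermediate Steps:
$Q{\left(A,B \right)} = 15$ ($Q{\left(A,B \right)} = \left(-3\right) \left(-5\right) = 15$)
$k = -9$ ($k = \left(-3\right) 3 = -9$)
$U{\left(o,Y \right)} = Y \left(-5 + Y o\right)$ ($U{\left(o,Y \right)} = \left(Y o - 5\right) Y = \left(-5 + Y o\right) Y = Y \left(-5 + Y o\right)$)
$- 80 U{\left(-4,k \right)} Q{\left(1,6 \right)} = - 80 \left(- 9 \left(-5 - -36\right)\right) 15 = - 80 \left(- 9 \left(-5 + 36\right)\right) 15 = - 80 \left(\left(-9\right) 31\right) 15 = \left(-80\right) \left(-279\right) 15 = 22320 \cdot 15 = 334800$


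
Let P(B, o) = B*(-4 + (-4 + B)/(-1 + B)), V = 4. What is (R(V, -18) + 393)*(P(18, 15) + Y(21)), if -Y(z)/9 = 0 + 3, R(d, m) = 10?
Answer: -576693/17 ≈ -33923.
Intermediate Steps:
Y(z) = -27 (Y(z) = -9*(0 + 3) = -9*3 = -27)
P(B, o) = B*(-4 + (-4 + B)/(-1 + B))
(R(V, -18) + 393)*(P(18, 15) + Y(21)) = (10 + 393)*(-3*18²/(-1 + 18) - 27) = 403*(-3*324/17 - 27) = 403*(-3*324*1/17 - 27) = 403*(-972/17 - 27) = 403*(-1431/17) = -576693/17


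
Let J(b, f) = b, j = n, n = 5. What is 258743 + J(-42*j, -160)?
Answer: 258533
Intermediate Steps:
j = 5
258743 + J(-42*j, -160) = 258743 - 42*5 = 258743 - 210 = 258533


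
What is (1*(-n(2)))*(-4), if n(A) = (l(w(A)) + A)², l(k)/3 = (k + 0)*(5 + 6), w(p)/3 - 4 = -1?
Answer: 357604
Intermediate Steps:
w(p) = 9 (w(p) = 12 + 3*(-1) = 12 - 3 = 9)
l(k) = 33*k (l(k) = 3*((k + 0)*(5 + 6)) = 3*(k*11) = 3*(11*k) = 33*k)
n(A) = (297 + A)² (n(A) = (33*9 + A)² = (297 + A)²)
(1*(-n(2)))*(-4) = (1*(-(297 + 2)²))*(-4) = (1*(-1*299²))*(-4) = (1*(-1*89401))*(-4) = (1*(-89401))*(-4) = -89401*(-4) = 357604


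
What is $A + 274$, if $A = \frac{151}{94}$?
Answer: $\frac{25907}{94} \approx 275.61$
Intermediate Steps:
$A = \frac{151}{94}$ ($A = 151 \cdot \frac{1}{94} = \frac{151}{94} \approx 1.6064$)
$A + 274 = \frac{151}{94} + 274 = \frac{25907}{94}$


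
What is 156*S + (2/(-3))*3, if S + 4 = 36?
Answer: 4990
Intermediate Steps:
S = 32 (S = -4 + 36 = 32)
156*S + (2/(-3))*3 = 156*32 + (2/(-3))*3 = 4992 - ⅓*2*3 = 4992 - ⅔*3 = 4992 - 2 = 4990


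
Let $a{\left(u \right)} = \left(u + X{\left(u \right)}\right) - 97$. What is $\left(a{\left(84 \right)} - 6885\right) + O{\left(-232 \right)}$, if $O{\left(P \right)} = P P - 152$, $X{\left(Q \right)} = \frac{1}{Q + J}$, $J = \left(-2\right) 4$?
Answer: $\frac{3554825}{76} \approx 46774.0$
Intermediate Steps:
$J = -8$
$X{\left(Q \right)} = \frac{1}{-8 + Q}$ ($X{\left(Q \right)} = \frac{1}{Q - 8} = \frac{1}{-8 + Q}$)
$O{\left(P \right)} = -152 + P^{2}$ ($O{\left(P \right)} = P^{2} - 152 = -152 + P^{2}$)
$a{\left(u \right)} = -97 + u + \frac{1}{-8 + u}$ ($a{\left(u \right)} = \left(u + \frac{1}{-8 + u}\right) - 97 = -97 + u + \frac{1}{-8 + u}$)
$\left(a{\left(84 \right)} - 6885\right) + O{\left(-232 \right)} = \left(\frac{1 + \left(-97 + 84\right) \left(-8 + 84\right)}{-8 + 84} - 6885\right) - \left(152 - \left(-232\right)^{2}\right) = \left(\frac{1 - 988}{76} - 6885\right) + \left(-152 + 53824\right) = \left(\frac{1 - 988}{76} - 6885\right) + 53672 = \left(\frac{1}{76} \left(-987\right) - 6885\right) + 53672 = \left(- \frac{987}{76} - 6885\right) + 53672 = - \frac{524247}{76} + 53672 = \frac{3554825}{76}$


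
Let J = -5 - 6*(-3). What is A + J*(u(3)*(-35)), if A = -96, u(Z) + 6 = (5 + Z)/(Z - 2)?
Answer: -1006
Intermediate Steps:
u(Z) = -6 + (5 + Z)/(-2 + Z) (u(Z) = -6 + (5 + Z)/(Z - 2) = -6 + (5 + Z)/(-2 + Z))
J = 13 (J = -5 + 18 = 13)
A + J*(u(3)*(-35)) = -96 + 13*(((17 - 5*3)/(-2 + 3))*(-35)) = -96 + 13*(((17 - 15)/1)*(-35)) = -96 + 13*((1*2)*(-35)) = -96 + 13*(2*(-35)) = -96 + 13*(-70) = -96 - 910 = -1006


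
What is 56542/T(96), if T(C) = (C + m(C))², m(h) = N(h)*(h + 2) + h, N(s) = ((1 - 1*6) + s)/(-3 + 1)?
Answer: 3326/1071017 ≈ 0.0031055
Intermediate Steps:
N(s) = 5/2 - s/2 (N(s) = ((1 - 6) + s)/(-2) = (-5 + s)*(-½) = 5/2 - s/2)
m(h) = h + (2 + h)*(5/2 - h/2) (m(h) = (5/2 - h/2)*(h + 2) + h = (5/2 - h/2)*(2 + h) + h = (2 + h)*(5/2 - h/2) + h = h + (2 + h)*(5/2 - h/2))
T(C) = (5 + C - C*(-5 + C)/2)² (T(C) = (C + (5 - C*(-5 + C)/2))² = (5 + C - C*(-5 + C)/2)²)
56542/T(96) = 56542/(((-10 + 96² - 7*96)²/4)) = 56542/(((-10 + 9216 - 672)²/4)) = 56542/(((¼)*8534²)) = 56542/(((¼)*72829156)) = 56542/18207289 = 56542*(1/18207289) = 3326/1071017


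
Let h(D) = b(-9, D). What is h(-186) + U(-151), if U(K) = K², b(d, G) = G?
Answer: 22615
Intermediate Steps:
h(D) = D
h(-186) + U(-151) = -186 + (-151)² = -186 + 22801 = 22615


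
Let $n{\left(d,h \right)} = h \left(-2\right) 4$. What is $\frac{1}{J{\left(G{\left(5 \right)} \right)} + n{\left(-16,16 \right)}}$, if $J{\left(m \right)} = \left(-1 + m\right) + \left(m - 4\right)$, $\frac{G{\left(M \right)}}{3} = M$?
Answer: $- \frac{1}{103} \approx -0.0097087$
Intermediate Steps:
$G{\left(M \right)} = 3 M$
$n{\left(d,h \right)} = - 8 h$ ($n{\left(d,h \right)} = - 2 h 4 = - 8 h$)
$J{\left(m \right)} = -5 + 2 m$ ($J{\left(m \right)} = \left(-1 + m\right) + \left(m - 4\right) = \left(-1 + m\right) + \left(-4 + m\right) = -5 + 2 m$)
$\frac{1}{J{\left(G{\left(5 \right)} \right)} + n{\left(-16,16 \right)}} = \frac{1}{\left(-5 + 2 \cdot 3 \cdot 5\right) - 128} = \frac{1}{\left(-5 + 2 \cdot 15\right) - 128} = \frac{1}{\left(-5 + 30\right) - 128} = \frac{1}{25 - 128} = \frac{1}{-103} = - \frac{1}{103}$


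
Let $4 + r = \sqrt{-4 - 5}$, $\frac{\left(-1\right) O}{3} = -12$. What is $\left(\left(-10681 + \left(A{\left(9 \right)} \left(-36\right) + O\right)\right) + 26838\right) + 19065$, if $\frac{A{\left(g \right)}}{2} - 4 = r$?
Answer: $35258 - 216 i \approx 35258.0 - 216.0 i$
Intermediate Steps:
$O = 36$ ($O = \left(-3\right) \left(-12\right) = 36$)
$r = -4 + 3 i$ ($r = -4 + \sqrt{-4 - 5} = -4 + \sqrt{-9} = -4 + 3 i \approx -4.0 + 3.0 i$)
$A{\left(g \right)} = 6 i$ ($A{\left(g \right)} = 8 + 2 \left(-4 + 3 i\right) = 8 - \left(8 - 6 i\right) = 6 i$)
$\left(\left(-10681 + \left(A{\left(9 \right)} \left(-36\right) + O\right)\right) + 26838\right) + 19065 = \left(\left(-10681 + \left(6 i \left(-36\right) + 36\right)\right) + 26838\right) + 19065 = \left(\left(-10681 + \left(- 216 i + 36\right)\right) + 26838\right) + 19065 = \left(\left(-10681 + \left(36 - 216 i\right)\right) + 26838\right) + 19065 = \left(\left(-10645 - 216 i\right) + 26838\right) + 19065 = \left(16193 - 216 i\right) + 19065 = 35258 - 216 i$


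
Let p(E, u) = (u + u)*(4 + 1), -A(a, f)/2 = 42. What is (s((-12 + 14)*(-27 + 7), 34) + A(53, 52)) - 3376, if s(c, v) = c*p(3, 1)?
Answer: -3860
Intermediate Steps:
A(a, f) = -84 (A(a, f) = -2*42 = -84)
p(E, u) = 10*u (p(E, u) = (2*u)*5 = 10*u)
s(c, v) = 10*c (s(c, v) = c*(10*1) = c*10 = 10*c)
(s((-12 + 14)*(-27 + 7), 34) + A(53, 52)) - 3376 = (10*((-12 + 14)*(-27 + 7)) - 84) - 3376 = (10*(2*(-20)) - 84) - 3376 = (10*(-40) - 84) - 3376 = (-400 - 84) - 3376 = -484 - 3376 = -3860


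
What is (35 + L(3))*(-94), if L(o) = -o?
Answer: -3008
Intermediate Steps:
(35 + L(3))*(-94) = (35 - 1*3)*(-94) = (35 - 3)*(-94) = 32*(-94) = -3008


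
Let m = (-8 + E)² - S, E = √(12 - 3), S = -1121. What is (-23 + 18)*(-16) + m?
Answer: 1226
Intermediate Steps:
E = 3 (E = √9 = 3)
m = 1146 (m = (-8 + 3)² - 1*(-1121) = (-5)² + 1121 = 25 + 1121 = 1146)
(-23 + 18)*(-16) + m = (-23 + 18)*(-16) + 1146 = -5*(-16) + 1146 = 80 + 1146 = 1226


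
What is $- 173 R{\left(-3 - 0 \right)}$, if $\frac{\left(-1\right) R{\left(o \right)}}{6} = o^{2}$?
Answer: $9342$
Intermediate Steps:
$R{\left(o \right)} = - 6 o^{2}$
$- 173 R{\left(-3 - 0 \right)} = - 173 \left(- 6 \left(-3 - 0\right)^{2}\right) = - 173 \left(- 6 \left(-3 + 0\right)^{2}\right) = - 173 \left(- 6 \left(-3\right)^{2}\right) = - 173 \left(\left(-6\right) 9\right) = \left(-173\right) \left(-54\right) = 9342$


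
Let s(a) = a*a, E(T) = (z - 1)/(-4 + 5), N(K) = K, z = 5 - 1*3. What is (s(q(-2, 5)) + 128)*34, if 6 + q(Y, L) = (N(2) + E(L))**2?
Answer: 4658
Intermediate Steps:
z = 2 (z = 5 - 3 = 2)
E(T) = 1 (E(T) = (2 - 1)/(-4 + 5) = 1/1 = 1*1 = 1)
q(Y, L) = 3 (q(Y, L) = -6 + (2 + 1)**2 = -6 + 3**2 = -6 + 9 = 3)
s(a) = a**2
(s(q(-2, 5)) + 128)*34 = (3**2 + 128)*34 = (9 + 128)*34 = 137*34 = 4658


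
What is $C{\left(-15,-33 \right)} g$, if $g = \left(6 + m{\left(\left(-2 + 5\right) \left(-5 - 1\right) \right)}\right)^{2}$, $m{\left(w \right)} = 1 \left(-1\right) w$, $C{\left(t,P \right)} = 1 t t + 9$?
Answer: $134784$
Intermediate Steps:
$C{\left(t,P \right)} = 9 + t^{2}$ ($C{\left(t,P \right)} = t t + 9 = t^{2} + 9 = 9 + t^{2}$)
$m{\left(w \right)} = - w$
$g = 576$ ($g = \left(6 - \left(-2 + 5\right) \left(-5 - 1\right)\right)^{2} = \left(6 - 3 \left(-6\right)\right)^{2} = \left(6 - -18\right)^{2} = \left(6 + 18\right)^{2} = 24^{2} = 576$)
$C{\left(-15,-33 \right)} g = \left(9 + \left(-15\right)^{2}\right) 576 = \left(9 + 225\right) 576 = 234 \cdot 576 = 134784$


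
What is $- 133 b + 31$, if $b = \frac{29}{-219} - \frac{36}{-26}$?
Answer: $- \frac{385888}{2847} \approx -135.54$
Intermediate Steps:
$b = \frac{3565}{2847}$ ($b = 29 \left(- \frac{1}{219}\right) - - \frac{18}{13} = - \frac{29}{219} + \frac{18}{13} = \frac{3565}{2847} \approx 1.2522$)
$- 133 b + 31 = \left(-133\right) \frac{3565}{2847} + 31 = - \frac{474145}{2847} + 31 = - \frac{385888}{2847}$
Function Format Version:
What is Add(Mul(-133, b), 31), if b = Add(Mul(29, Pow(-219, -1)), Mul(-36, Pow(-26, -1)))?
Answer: Rational(-385888, 2847) ≈ -135.54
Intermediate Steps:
b = Rational(3565, 2847) (b = Add(Mul(29, Rational(-1, 219)), Mul(-36, Rational(-1, 26))) = Add(Rational(-29, 219), Rational(18, 13)) = Rational(3565, 2847) ≈ 1.2522)
Add(Mul(-133, b), 31) = Add(Mul(-133, Rational(3565, 2847)), 31) = Add(Rational(-474145, 2847), 31) = Rational(-385888, 2847)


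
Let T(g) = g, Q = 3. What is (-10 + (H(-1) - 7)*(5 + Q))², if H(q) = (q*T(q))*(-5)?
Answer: 11236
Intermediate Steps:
H(q) = -5*q² (H(q) = (q*q)*(-5) = q²*(-5) = -5*q²)
(-10 + (H(-1) - 7)*(5 + Q))² = (-10 + (-5*(-1)² - 7)*(5 + 3))² = (-10 + (-5*1 - 7)*8)² = (-10 + (-5 - 7)*8)² = (-10 - 12*8)² = (-10 - 96)² = (-106)² = 11236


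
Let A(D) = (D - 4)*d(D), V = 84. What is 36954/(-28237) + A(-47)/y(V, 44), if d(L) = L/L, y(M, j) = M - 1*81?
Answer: -516983/28237 ≈ -18.309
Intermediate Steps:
y(M, j) = -81 + M (y(M, j) = M - 81 = -81 + M)
d(L) = 1
A(D) = -4 + D (A(D) = (D - 4)*1 = (-4 + D)*1 = -4 + D)
36954/(-28237) + A(-47)/y(V, 44) = 36954/(-28237) + (-4 - 47)/(-81 + 84) = 36954*(-1/28237) - 51/3 = -36954/28237 - 51*⅓ = -36954/28237 - 17 = -516983/28237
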